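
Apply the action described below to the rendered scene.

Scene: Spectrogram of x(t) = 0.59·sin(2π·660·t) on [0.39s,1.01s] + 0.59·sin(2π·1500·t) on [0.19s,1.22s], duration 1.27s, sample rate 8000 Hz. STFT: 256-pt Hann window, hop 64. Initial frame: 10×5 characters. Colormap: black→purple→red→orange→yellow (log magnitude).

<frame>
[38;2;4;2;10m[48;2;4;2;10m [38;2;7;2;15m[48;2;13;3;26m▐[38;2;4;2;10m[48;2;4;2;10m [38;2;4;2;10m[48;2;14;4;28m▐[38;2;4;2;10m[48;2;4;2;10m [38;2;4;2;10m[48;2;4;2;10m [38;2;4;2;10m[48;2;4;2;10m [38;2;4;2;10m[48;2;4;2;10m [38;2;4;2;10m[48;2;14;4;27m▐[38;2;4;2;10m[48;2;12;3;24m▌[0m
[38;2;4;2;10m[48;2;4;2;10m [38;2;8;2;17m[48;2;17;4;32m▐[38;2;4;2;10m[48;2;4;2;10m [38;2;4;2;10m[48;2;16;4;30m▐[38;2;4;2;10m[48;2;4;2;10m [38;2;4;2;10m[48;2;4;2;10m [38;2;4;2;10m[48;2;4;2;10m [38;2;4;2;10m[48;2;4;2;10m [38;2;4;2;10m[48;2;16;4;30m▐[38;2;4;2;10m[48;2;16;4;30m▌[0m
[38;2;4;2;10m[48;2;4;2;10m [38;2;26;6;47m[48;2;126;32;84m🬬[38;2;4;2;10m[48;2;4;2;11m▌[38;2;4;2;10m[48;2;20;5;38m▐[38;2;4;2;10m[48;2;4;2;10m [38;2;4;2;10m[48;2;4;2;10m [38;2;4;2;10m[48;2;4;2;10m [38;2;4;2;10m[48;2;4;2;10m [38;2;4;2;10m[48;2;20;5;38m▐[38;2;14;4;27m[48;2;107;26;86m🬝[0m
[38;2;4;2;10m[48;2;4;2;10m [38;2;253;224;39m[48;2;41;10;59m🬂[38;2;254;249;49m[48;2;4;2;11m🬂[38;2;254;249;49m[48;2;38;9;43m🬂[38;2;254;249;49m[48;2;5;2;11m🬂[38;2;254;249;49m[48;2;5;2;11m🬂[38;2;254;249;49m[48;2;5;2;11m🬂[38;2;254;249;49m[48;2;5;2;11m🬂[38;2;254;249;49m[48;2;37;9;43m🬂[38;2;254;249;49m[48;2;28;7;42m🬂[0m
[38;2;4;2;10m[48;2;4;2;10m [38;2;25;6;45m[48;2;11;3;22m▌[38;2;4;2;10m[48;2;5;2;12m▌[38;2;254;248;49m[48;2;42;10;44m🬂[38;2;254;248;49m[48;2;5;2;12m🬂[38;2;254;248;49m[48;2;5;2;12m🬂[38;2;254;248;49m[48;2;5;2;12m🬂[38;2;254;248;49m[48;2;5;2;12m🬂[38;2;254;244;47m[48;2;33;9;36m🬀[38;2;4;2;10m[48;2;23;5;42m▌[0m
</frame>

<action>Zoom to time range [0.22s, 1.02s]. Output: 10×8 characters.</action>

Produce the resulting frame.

<frame>
[38;2;4;2;10m[48;2;4;2;10m [38;2;4;2;10m[48;2;7;2;16m▌[38;2;4;2;10m[48;2;14;4;27m▐[38;2;4;2;10m[48;2;4;2;10m [38;2;4;2;10m[48;2;4;2;10m [38;2;4;2;10m[48;2;4;2;10m [38;2;4;2;10m[48;2;4;2;10m [38;2;4;2;10m[48;2;4;2;10m [38;2;4;2;10m[48;2;4;2;10m [38;2;4;2;10m[48;2;4;2;10m [0m
[38;2;4;2;10m[48;2;4;2;10m [38;2;4;2;10m[48;2;7;2;16m▌[38;2;4;2;10m[48;2;15;4;28m▐[38;2;4;2;10m[48;2;4;2;10m [38;2;4;2;10m[48;2;4;2;10m [38;2;4;2;10m[48;2;4;2;10m [38;2;4;2;10m[48;2;4;2;10m [38;2;4;2;10m[48;2;4;2;10m [38;2;4;2;10m[48;2;4;2;10m [38;2;4;2;10m[48;2;4;2;10m [0m
[38;2;4;2;10m[48;2;4;2;10m [38;2;4;2;10m[48;2;8;2;16m▌[38;2;4;2;10m[48;2;16;4;30m▐[38;2;4;2;10m[48;2;4;2;10m [38;2;4;2;10m[48;2;4;2;10m [38;2;4;2;10m[48;2;4;2;10m [38;2;4;2;10m[48;2;4;2;10m [38;2;4;2;10m[48;2;4;2;10m [38;2;4;2;10m[48;2;4;2;10m [38;2;4;2;10m[48;2;4;2;10m [0m
[38;2;4;2;10m[48;2;4;2;10m [38;2;4;2;10m[48;2;8;2;18m▌[38;2;4;2;10m[48;2;18;4;34m▐[38;2;4;2;10m[48;2;4;2;10m [38;2;4;2;10m[48;2;4;2;10m [38;2;4;2;10m[48;2;4;2;10m [38;2;4;2;10m[48;2;4;2;10m [38;2;4;2;10m[48;2;4;2;10m [38;2;4;2;10m[48;2;4;2;10m [38;2;4;2;10m[48;2;4;2;11m🬝[0m
[38;2;4;2;10m[48;2;254;249;49m🬎[38;2;7;2;15m[48;2;254;249;49m🬎[38;2;12;3;24m[48;2;254;249;49m🬎[38;2;4;2;10m[48;2;254;249;49m🬎[38;2;4;2;10m[48;2;254;249;49m🬎[38;2;4;2;10m[48;2;254;249;49m🬎[38;2;4;2;10m[48;2;254;249;49m🬎[38;2;4;2;10m[48;2;254;249;49m🬎[38;2;4;2;10m[48;2;254;249;49m🬎[38;2;4;2;10m[48;2;254;249;49m🬎[0m
[38;2;251;178;20m[48;2;4;2;10m🬂[38;2;251;178;20m[48;2;10;3;21m🬂[38;2;251;179;20m[48;2;21;5;38m🬂[38;2;251;178;20m[48;2;4;2;10m🬂[38;2;251;178;20m[48;2;4;2;10m🬂[38;2;251;178;20m[48;2;4;2;10m🬂[38;2;251;178;20m[48;2;4;2;10m🬂[38;2;251;178;20m[48;2;4;2;10m🬂[38;2;251;178;20m[48;2;4;2;10m🬂[38;2;251;178;20m[48;2;4;2;11m🬂[0m
[38;2;4;2;10m[48;2;4;2;10m [38;2;4;2;10m[48;2;42;9;75m▌[38;2;44;11;49m[48;2;253;221;38m🬂[38;2;5;2;12m[48;2;253;221;38m🬂[38;2;5;2;12m[48;2;253;221;38m🬂[38;2;5;2;12m[48;2;253;221;38m🬂[38;2;5;2;12m[48;2;253;221;38m🬂[38;2;5;2;12m[48;2;253;221;38m🬂[38;2;5;2;12m[48;2;253;221;38m🬂[38;2;6;2;13m[48;2;253;221;38m🬂[0m
[38;2;4;2;10m[48;2;4;2;10m [38;2;6;2;14m[48;2;23;5;41m🬲[38;2;49;11;72m[48;2;4;2;10m▌[38;2;4;2;11m[48;2;4;2;10m🬂[38;2;4;2;11m[48;2;4;2;10m🬂[38;2;4;2;11m[48;2;4;2;10m🬂[38;2;4;2;11m[48;2;4;2;10m🬂[38;2;4;2;11m[48;2;4;2;10m🬂[38;2;4;2;11m[48;2;4;2;10m🬂[38;2;5;2;13m[48;2;4;2;10m▐[0m
</frame>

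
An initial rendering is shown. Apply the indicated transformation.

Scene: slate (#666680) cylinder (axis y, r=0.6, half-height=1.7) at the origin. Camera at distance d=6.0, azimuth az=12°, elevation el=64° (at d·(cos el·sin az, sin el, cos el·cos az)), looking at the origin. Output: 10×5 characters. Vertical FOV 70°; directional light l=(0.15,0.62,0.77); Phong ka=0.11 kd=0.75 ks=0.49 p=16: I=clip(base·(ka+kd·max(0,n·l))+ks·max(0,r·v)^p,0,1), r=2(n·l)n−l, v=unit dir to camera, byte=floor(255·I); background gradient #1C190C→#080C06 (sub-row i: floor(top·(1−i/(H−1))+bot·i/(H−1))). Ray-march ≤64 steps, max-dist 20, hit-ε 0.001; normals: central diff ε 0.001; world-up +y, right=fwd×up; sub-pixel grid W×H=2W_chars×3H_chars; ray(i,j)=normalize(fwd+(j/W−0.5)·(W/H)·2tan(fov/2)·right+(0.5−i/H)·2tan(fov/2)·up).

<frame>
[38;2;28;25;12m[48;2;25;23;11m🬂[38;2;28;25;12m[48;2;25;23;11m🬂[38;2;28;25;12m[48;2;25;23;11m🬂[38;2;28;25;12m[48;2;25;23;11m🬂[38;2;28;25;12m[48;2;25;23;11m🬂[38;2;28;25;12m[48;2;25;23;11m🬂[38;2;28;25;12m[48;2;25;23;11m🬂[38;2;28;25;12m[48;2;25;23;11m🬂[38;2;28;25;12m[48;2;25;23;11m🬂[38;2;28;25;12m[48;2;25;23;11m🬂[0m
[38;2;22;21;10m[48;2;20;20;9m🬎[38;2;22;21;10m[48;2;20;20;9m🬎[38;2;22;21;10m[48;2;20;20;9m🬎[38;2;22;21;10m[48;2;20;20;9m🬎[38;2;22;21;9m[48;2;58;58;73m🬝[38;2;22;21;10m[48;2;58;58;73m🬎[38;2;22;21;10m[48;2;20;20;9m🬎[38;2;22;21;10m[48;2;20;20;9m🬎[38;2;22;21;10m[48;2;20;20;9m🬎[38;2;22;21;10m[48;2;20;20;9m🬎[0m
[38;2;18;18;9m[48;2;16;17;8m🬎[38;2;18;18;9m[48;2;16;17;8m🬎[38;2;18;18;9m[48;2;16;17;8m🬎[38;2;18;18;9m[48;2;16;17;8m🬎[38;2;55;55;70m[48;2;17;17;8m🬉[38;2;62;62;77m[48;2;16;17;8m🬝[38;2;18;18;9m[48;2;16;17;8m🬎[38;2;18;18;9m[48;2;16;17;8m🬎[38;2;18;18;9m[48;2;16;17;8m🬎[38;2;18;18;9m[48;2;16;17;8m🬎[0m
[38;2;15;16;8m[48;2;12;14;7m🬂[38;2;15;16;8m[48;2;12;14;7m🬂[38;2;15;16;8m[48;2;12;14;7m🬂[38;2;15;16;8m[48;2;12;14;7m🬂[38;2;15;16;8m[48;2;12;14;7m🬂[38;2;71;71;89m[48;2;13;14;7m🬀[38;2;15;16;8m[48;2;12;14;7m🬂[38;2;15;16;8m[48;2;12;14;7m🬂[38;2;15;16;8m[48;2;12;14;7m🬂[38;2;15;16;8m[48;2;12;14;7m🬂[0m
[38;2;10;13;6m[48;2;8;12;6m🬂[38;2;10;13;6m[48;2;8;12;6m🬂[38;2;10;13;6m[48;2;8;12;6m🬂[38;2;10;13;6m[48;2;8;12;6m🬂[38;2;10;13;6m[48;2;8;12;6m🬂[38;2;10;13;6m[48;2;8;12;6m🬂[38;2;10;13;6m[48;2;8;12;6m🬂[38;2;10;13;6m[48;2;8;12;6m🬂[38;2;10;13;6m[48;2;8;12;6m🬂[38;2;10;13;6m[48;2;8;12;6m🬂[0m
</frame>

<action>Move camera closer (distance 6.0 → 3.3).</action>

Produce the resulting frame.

<frame>
[38;2;28;25;12m[48;2;25;23;11m🬂[38;2;28;25;12m[48;2;25;23;11m🬂[38;2;28;25;12m[48;2;25;23;11m🬂[38;2;26;24;11m[48;2;58;58;73m🬝[38;2;27;24;11m[48;2;58;58;73m🬆[38;2;28;25;12m[48;2;58;58;73m🬂[38;2;27;24;11m[48;2;58;58;73m🬎[38;2;28;25;12m[48;2;25;23;11m🬂[38;2;28;25;12m[48;2;25;23;11m🬂[38;2;28;25;12m[48;2;25;23;11m🬂[0m
[38;2;22;21;10m[48;2;20;20;9m🬎[38;2;22;21;10m[48;2;20;20;9m🬎[38;2;22;21;10m[48;2;20;20;9m🬎[38;2;55;55;70m[48;2;21;21;9m▐[38;2;58;58;73m[48;2;58;58;73m [38;2;58;58;73m[48;2;58;58;73m [38;2;58;58;73m[48;2;49;49;62m🬝[38;2;22;21;10m[48;2;20;20;9m🬎[38;2;22;21;10m[48;2;20;20;9m🬎[38;2;22;21;10m[48;2;20;20;9m🬎[0m
[38;2;18;18;9m[48;2;16;17;8m🬎[38;2;18;18;9m[48;2;16;17;8m🬎[38;2;18;18;9m[48;2;16;17;8m🬎[38;2;18;18;9m[48;2;16;17;8m🬎[38;2;65;65;81m[48;2;16;17;8m🬬[38;2;58;58;73m[48;2;69;69;86m🬀[38;2;59;59;74m[48;2;17;17;8m🬄[38;2;18;18;9m[48;2;16;17;8m🬎[38;2;18;18;9m[48;2;16;17;8m🬎[38;2;18;18;9m[48;2;16;17;8m🬎[0m
[38;2;15;16;8m[48;2;12;14;7m🬂[38;2;15;16;8m[48;2;12;14;7m🬂[38;2;15;16;8m[48;2;12;14;7m🬂[38;2;15;16;8m[48;2;12;14;7m🬂[38;2;60;60;75m[48;2;13;14;7m🬉[38;2;65;65;81m[48;2;12;14;7m🬎[38;2;15;16;8m[48;2;12;14;7m🬂[38;2;15;16;8m[48;2;12;14;7m🬂[38;2;15;16;8m[48;2;12;14;7m🬂[38;2;15;16;8m[48;2;12;14;7m🬂[0m
[38;2;10;13;6m[48;2;8;12;6m🬂[38;2;10;13;6m[48;2;8;12;6m🬂[38;2;10;13;6m[48;2;8;12;6m🬂[38;2;10;13;6m[48;2;8;12;6m🬂[38;2;10;13;6m[48;2;8;12;6m🬂[38;2;10;13;6m[48;2;8;12;6m🬂[38;2;10;13;6m[48;2;8;12;6m🬂[38;2;10;13;6m[48;2;8;12;6m🬂[38;2;10;13;6m[48;2;8;12;6m🬂[38;2;10;13;6m[48;2;8;12;6m🬂[0m
</frame>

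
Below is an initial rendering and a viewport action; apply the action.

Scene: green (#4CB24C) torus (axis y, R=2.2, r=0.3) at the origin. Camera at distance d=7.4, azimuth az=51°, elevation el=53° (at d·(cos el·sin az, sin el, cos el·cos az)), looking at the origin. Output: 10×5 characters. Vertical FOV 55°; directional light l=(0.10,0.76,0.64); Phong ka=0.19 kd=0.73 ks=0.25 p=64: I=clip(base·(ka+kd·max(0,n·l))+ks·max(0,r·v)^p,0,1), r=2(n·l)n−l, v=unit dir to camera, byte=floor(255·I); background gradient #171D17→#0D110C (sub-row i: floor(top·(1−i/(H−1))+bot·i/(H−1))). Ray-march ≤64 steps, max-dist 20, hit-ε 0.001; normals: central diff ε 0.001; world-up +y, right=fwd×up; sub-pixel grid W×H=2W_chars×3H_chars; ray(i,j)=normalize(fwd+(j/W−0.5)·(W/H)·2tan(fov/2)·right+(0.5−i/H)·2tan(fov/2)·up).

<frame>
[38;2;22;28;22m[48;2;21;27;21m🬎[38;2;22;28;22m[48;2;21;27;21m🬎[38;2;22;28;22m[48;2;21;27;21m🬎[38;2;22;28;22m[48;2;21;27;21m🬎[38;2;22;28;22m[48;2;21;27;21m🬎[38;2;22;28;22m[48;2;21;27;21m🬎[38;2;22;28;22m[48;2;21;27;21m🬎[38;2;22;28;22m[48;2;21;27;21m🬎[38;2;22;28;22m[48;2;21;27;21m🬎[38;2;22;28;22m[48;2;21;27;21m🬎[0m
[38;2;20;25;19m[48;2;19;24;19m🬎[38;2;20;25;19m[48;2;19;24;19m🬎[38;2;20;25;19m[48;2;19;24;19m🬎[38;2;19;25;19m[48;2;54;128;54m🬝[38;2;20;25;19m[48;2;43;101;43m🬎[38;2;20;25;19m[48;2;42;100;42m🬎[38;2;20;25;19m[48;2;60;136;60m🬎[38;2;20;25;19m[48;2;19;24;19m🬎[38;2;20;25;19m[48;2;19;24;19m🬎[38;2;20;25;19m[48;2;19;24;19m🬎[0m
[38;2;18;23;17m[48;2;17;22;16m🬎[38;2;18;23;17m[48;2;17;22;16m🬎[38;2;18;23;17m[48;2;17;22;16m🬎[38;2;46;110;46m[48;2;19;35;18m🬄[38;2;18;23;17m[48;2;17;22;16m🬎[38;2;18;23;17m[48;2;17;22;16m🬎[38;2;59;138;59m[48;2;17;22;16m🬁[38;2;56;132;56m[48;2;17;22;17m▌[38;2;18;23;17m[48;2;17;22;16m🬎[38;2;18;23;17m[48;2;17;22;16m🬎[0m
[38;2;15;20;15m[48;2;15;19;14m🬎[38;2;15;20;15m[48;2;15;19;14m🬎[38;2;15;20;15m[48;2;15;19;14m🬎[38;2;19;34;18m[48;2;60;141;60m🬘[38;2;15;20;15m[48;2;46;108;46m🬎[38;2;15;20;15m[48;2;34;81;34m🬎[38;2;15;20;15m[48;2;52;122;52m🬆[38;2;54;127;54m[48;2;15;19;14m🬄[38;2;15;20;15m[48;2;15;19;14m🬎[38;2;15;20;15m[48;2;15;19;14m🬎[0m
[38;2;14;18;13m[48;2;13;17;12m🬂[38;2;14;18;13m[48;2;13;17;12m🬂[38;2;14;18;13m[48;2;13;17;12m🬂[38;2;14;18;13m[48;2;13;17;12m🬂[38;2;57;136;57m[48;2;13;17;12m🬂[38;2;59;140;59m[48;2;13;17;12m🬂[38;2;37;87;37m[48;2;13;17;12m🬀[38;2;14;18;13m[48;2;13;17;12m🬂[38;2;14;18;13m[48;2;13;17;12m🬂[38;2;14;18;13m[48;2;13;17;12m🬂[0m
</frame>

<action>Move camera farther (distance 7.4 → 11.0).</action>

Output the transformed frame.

<frame>
[38;2;22;28;22m[48;2;21;27;21m🬎[38;2;22;28;22m[48;2;21;27;21m🬎[38;2;22;28;22m[48;2;21;27;21m🬎[38;2;22;28;22m[48;2;21;27;21m🬎[38;2;22;28;22m[48;2;21;27;21m🬎[38;2;22;28;22m[48;2;21;27;21m🬎[38;2;22;28;22m[48;2;21;27;21m🬎[38;2;22;28;22m[48;2;21;27;21m🬎[38;2;22;28;22m[48;2;21;27;21m🬎[38;2;22;28;22m[48;2;21;27;21m🬎[0m
[38;2;20;25;19m[48;2;19;24;19m🬎[38;2;20;25;19m[48;2;19;24;19m🬎[38;2;20;25;19m[48;2;19;24;19m🬎[38;2;20;25;19m[48;2;19;24;19m🬎[38;2;20;25;19m[48;2;19;24;19m🬎[38;2;20;25;19m[48;2;19;24;19m🬎[38;2;20;25;19m[48;2;19;24;19m🬎[38;2;20;25;19m[48;2;19;24;19m🬎[38;2;20;25;19m[48;2;19;24;19m🬎[38;2;20;25;19m[48;2;19;24;19m🬎[0m
[38;2;18;23;17m[48;2;17;22;16m🬎[38;2;18;23;17m[48;2;17;22;16m🬎[38;2;18;23;17m[48;2;17;22;16m🬎[38;2;17;22;17m[48;2;60;143;60m🬕[38;2;51;120;51m[48;2;17;22;16m🬀[38;2;18;23;17m[48;2;17;22;16m🬎[38;2;55;130;55m[48;2;17;22;17m🬧[38;2;18;23;17m[48;2;17;22;16m🬎[38;2;18;23;17m[48;2;17;22;16m🬎[38;2;18;23;17m[48;2;17;22;16m🬎[0m
[38;2;15;20;15m[48;2;15;19;14m🬎[38;2;15;20;15m[48;2;15;19;14m🬎[38;2;15;20;15m[48;2;15;19;14m🬎[38;2;15;20;15m[48;2;15;19;14m🬎[38;2;98;188;98m[48;2;23;45;22m🬇[38;2;60;142;60m[48;2;15;20;14m🬋[38;2;46;107;46m[48;2;16;25;15m🬀[38;2;15;20;15m[48;2;15;19;14m🬎[38;2;15;20;15m[48;2;15;19;14m🬎[38;2;15;20;15m[48;2;15;19;14m🬎[0m
[38;2;14;18;13m[48;2;13;17;12m🬂[38;2;14;18;13m[48;2;13;17;12m🬂[38;2;14;18;13m[48;2;13;17;12m🬂[38;2;14;18;13m[48;2;13;17;12m🬂[38;2;14;18;13m[48;2;13;17;12m🬂[38;2;14;18;13m[48;2;13;17;12m🬂[38;2;14;18;13m[48;2;13;17;12m🬂[38;2;14;18;13m[48;2;13;17;12m🬂[38;2;14;18;13m[48;2;13;17;12m🬂[38;2;14;18;13m[48;2;13;17;12m🬂[0m
</frame>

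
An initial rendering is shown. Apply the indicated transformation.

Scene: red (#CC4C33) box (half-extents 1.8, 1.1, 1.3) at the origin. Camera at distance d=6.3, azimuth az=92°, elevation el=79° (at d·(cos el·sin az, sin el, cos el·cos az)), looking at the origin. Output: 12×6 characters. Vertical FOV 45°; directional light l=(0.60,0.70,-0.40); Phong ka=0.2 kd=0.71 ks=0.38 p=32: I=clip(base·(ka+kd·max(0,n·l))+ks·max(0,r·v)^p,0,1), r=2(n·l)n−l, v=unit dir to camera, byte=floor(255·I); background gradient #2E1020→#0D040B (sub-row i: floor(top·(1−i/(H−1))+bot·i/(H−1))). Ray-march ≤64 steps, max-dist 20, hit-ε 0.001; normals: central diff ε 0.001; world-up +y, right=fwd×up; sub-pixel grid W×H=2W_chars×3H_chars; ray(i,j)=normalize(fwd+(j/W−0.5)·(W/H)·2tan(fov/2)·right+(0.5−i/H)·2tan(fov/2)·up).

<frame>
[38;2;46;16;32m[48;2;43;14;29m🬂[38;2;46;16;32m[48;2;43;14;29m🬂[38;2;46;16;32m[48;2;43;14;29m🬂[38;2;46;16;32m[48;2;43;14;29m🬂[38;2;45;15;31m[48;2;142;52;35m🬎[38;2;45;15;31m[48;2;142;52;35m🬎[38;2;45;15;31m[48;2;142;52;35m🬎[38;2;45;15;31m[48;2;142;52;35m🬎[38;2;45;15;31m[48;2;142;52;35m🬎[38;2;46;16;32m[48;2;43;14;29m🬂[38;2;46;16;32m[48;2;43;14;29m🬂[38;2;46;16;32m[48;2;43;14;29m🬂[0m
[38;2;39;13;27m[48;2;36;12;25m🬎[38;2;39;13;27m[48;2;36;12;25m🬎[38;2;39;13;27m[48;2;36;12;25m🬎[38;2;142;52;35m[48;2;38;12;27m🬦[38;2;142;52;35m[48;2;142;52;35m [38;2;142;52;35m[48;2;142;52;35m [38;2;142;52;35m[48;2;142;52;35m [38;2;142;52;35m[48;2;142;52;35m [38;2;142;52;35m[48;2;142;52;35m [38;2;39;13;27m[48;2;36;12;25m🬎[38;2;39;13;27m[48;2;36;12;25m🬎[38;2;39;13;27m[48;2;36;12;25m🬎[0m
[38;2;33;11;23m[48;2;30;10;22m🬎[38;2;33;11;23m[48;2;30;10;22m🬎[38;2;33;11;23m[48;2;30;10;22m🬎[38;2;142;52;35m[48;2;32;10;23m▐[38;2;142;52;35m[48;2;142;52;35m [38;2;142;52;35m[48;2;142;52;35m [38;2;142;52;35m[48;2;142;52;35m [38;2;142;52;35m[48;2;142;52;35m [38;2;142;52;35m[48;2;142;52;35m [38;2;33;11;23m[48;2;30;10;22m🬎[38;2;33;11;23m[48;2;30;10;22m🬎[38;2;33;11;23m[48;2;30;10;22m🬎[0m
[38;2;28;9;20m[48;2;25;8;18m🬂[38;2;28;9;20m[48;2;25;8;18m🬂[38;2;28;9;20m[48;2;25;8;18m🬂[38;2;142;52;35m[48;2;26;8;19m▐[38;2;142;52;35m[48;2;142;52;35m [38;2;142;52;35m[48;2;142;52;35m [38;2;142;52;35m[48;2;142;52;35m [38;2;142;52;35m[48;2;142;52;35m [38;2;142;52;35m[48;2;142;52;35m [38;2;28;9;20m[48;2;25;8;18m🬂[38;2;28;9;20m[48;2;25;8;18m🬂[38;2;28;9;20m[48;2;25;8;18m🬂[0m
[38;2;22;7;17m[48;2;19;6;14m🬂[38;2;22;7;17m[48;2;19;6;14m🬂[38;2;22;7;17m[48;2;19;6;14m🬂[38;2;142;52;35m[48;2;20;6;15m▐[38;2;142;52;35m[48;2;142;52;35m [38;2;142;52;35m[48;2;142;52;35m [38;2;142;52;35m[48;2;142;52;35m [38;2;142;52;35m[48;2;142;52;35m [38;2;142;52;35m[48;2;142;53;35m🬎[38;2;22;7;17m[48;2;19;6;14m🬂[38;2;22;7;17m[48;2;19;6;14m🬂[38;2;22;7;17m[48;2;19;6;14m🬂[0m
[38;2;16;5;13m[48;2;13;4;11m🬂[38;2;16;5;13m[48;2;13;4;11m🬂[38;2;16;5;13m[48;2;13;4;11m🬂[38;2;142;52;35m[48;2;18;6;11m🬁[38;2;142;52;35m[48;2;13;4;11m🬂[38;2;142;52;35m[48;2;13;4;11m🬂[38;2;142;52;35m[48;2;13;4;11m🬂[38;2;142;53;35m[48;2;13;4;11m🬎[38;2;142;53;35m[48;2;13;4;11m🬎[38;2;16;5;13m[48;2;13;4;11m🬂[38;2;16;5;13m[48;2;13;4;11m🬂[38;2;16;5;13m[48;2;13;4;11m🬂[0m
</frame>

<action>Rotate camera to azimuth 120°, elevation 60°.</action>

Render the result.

<frame>
[38;2;46;16;32m[48;2;43;14;29m🬂[38;2;46;16;32m[48;2;43;14;29m🬂[38;2;46;16;32m[48;2;43;14;29m🬂[38;2;46;16;32m[48;2;43;14;29m🬂[38;2;46;16;32m[48;2;43;14;29m🬂[38;2;142;52;35m[48;2;44;15;30m🬦[38;2;45;15;31m[48;2;142;52;35m🬎[38;2;142;52;35m[48;2;44;15;30m🬏[38;2;46;16;32m[48;2;43;14;29m🬂[38;2;46;16;32m[48;2;43;14;29m🬂[38;2;46;16;32m[48;2;43;14;29m🬂[38;2;46;16;32m[48;2;43;14;29m🬂[0m
[38;2;39;13;27m[48;2;36;12;25m🬎[38;2;39;13;27m[48;2;36;12;25m🬎[38;2;39;13;27m[48;2;36;12;25m🬎[38;2;39;13;27m[48;2;36;12;25m🬎[38;2;39;13;27m[48;2;142;52;35m🬆[38;2;142;52;35m[48;2;142;52;35m [38;2;142;52;35m[48;2;142;52;35m [38;2;142;52;35m[48;2;142;52;35m [38;2;142;52;35m[48;2;142;52;35m [38;2;40;13;28m[48;2;142;52;35m🬂[38;2;39;13;27m[48;2;36;12;25m🬎[38;2;39;13;27m[48;2;36;12;25m🬎[0m
[38;2;33;11;23m[48;2;30;10;22m🬎[38;2;33;11;23m[48;2;30;10;22m🬎[38;2;32;10;23m[48;2;142;52;35m🬝[38;2;34;11;24m[48;2;142;52;35m🬀[38;2;142;52;35m[48;2;142;52;35m [38;2;142;52;35m[48;2;142;52;35m [38;2;142;52;35m[48;2;142;52;35m [38;2;142;52;35m[48;2;142;52;35m [38;2;142;52;35m[48;2;142;52;35m [38;2;120;44;29m[48;2;31;10;22m🬄[38;2;33;11;23m[48;2;30;10;22m🬎[38;2;33;11;23m[48;2;30;10;22m🬎[0m
[38;2;28;9;20m[48;2;25;8;18m🬂[38;2;28;9;20m[48;2;25;8;18m🬂[38;2;142;52;35m[48;2;127;47;31m🬬[38;2;142;52;35m[48;2;142;52;35m [38;2;142;52;35m[48;2;142;52;35m [38;2;142;52;35m[48;2;142;52;35m [38;2;142;52;35m[48;2;142;52;35m [38;2;142;52;35m[48;2;142;52;35m [38;2;127;46;31m[48;2;24;8;18m🬆[38;2;28;9;20m[48;2;25;8;18m🬂[38;2;28;9;20m[48;2;25;8;18m🬂[38;2;28;9;20m[48;2;25;8;18m🬂[0m
[38;2;22;7;17m[48;2;19;6;14m🬂[38;2;22;7;17m[48;2;19;6;14m🬂[38;2;127;47;31m[48;2;19;6;15m🬁[38;2;130;48;31m[48;2;18;6;14m🬬[38;2;142;52;35m[48;2;127;47;31m🬊[38;2;142;52;35m[48;2;142;52;35m [38;2;142;52;35m[48;2;142;52;35m [38;2;142;52;35m[48;2;19;6;14m🬕[38;2;22;7;17m[48;2;19;6;14m🬂[38;2;22;7;17m[48;2;19;6;14m🬂[38;2;22;7;17m[48;2;19;6;14m🬂[38;2;22;7;17m[48;2;19;6;14m🬂[0m
[38;2;16;5;13m[48;2;13;4;11m🬂[38;2;16;5;13m[48;2;13;4;11m🬂[38;2;16;5;13m[48;2;13;4;11m🬂[38;2;16;5;13m[48;2;13;4;11m🬂[38;2;127;47;31m[48;2;14;4;11m🬁[38;2;127;47;31m[48;2;13;4;11m🬎[38;2;133;49;32m[48;2;13;4;11m🬝[38;2;16;5;13m[48;2;13;4;11m🬂[38;2;16;5;13m[48;2;13;4;11m🬂[38;2;16;5;13m[48;2;13;4;11m🬂[38;2;16;5;13m[48;2;13;4;11m🬂[38;2;16;5;13m[48;2;13;4;11m🬂[0m
</frame>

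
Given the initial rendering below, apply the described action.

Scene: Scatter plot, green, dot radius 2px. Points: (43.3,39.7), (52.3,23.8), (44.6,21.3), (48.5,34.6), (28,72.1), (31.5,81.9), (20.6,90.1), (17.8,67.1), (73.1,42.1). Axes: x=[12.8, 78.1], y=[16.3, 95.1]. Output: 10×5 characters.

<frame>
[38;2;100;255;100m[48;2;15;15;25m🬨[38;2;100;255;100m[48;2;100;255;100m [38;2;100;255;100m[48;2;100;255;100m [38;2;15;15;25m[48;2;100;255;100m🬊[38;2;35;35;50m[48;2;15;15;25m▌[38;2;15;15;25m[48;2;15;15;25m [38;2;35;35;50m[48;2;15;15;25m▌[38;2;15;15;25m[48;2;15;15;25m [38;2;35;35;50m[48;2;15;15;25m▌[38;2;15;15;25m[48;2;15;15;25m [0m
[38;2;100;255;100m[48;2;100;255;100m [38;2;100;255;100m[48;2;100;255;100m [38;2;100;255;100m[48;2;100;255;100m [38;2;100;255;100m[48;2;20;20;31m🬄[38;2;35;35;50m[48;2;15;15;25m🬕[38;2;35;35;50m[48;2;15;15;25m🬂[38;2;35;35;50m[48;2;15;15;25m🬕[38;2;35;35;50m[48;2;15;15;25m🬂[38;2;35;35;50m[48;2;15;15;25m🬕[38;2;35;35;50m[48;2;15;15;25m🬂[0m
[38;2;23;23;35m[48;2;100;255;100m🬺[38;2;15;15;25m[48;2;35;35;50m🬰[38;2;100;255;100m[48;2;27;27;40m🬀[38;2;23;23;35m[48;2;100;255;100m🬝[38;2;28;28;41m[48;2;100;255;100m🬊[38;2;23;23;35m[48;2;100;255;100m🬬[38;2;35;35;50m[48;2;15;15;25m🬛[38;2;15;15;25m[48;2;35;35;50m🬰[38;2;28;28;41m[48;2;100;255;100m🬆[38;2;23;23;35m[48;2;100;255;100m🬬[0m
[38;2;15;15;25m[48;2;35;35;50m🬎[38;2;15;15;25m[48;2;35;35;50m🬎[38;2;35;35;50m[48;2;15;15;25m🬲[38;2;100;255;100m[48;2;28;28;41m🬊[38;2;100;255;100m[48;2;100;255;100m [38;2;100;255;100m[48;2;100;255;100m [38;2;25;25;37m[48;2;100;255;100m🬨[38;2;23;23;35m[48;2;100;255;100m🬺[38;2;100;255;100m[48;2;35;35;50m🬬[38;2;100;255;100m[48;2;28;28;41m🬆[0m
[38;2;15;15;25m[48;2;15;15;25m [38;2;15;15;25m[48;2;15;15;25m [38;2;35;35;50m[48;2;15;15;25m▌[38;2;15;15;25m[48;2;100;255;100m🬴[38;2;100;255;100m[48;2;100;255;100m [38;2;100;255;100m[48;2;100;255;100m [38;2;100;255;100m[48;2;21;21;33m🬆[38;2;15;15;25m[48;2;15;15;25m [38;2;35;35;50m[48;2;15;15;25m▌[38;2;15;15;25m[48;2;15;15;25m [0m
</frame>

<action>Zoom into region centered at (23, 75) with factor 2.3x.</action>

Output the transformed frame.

<frame>
[38;2;15;15;25m[48;2;15;15;25m [38;2;15;15;25m[48;2;15;15;25m [38;2;100;255;100m[48;2;27;27;40m🬁[38;2;100;255;100m[48;2;15;15;25m🬬[38;2;100;255;100m[48;2;21;21;33m🬆[38;2;15;15;25m[48;2;15;15;25m [38;2;35;35;50m[48;2;15;15;25m▌[38;2;15;15;25m[48;2;100;255;100m🬝[38;2;35;35;50m[48;2;15;15;25m▌[38;2;15;15;25m[48;2;15;15;25m [0m
[38;2;35;35;50m[48;2;15;15;25m🬂[38;2;35;35;50m[48;2;15;15;25m🬂[38;2;35;35;50m[48;2;15;15;25m🬕[38;2;35;35;50m[48;2;15;15;25m🬂[38;2;35;35;50m[48;2;15;15;25m🬕[38;2;35;35;50m[48;2;15;15;25m🬂[38;2;100;255;100m[48;2;31;31;45m🬇[38;2;100;255;100m[48;2;100;255;100m [38;2;100;255;100m[48;2;25;25;37m🬛[38;2;35;35;50m[48;2;15;15;25m🬂[0m
[38;2;15;15;25m[48;2;35;35;50m🬰[38;2;15;15;25m[48;2;35;35;50m🬰[38;2;35;35;50m[48;2;15;15;25m🬛[38;2;23;23;35m[48;2;100;255;100m🬬[38;2;35;35;50m[48;2;15;15;25m🬛[38;2;21;21;33m[48;2;100;255;100m🬆[38;2;100;255;100m[48;2;15;15;25m🬺[38;2;25;25;37m[48;2;100;255;100m🬪[38;2;35;35;50m[48;2;15;15;25m🬛[38;2;15;15;25m[48;2;35;35;50m🬰[0m
[38;2;15;15;25m[48;2;35;35;50m🬎[38;2;15;15;25m[48;2;35;35;50m🬎[38;2;35;35;50m[48;2;100;255;100m🬐[38;2;100;255;100m[48;2;100;255;100m [38;2;27;27;40m[48;2;100;255;100m🬸[38;2;23;23;35m[48;2;100;255;100m🬺[38;2;100;255;100m[48;2;28;28;41m🬆[38;2;15;15;25m[48;2;35;35;50m🬎[38;2;35;35;50m[48;2;15;15;25m🬲[38;2;15;15;25m[48;2;35;35;50m🬎[0m
[38;2;15;15;25m[48;2;15;15;25m [38;2;15;15;25m[48;2;15;15;25m [38;2;35;35;50m[48;2;15;15;25m▌[38;2;100;255;100m[48;2;15;15;25m🬀[38;2;35;35;50m[48;2;15;15;25m▌[38;2;15;15;25m[48;2;15;15;25m [38;2;35;35;50m[48;2;15;15;25m▌[38;2;15;15;25m[48;2;15;15;25m [38;2;35;35;50m[48;2;15;15;25m▌[38;2;15;15;25m[48;2;15;15;25m [0m
</frame>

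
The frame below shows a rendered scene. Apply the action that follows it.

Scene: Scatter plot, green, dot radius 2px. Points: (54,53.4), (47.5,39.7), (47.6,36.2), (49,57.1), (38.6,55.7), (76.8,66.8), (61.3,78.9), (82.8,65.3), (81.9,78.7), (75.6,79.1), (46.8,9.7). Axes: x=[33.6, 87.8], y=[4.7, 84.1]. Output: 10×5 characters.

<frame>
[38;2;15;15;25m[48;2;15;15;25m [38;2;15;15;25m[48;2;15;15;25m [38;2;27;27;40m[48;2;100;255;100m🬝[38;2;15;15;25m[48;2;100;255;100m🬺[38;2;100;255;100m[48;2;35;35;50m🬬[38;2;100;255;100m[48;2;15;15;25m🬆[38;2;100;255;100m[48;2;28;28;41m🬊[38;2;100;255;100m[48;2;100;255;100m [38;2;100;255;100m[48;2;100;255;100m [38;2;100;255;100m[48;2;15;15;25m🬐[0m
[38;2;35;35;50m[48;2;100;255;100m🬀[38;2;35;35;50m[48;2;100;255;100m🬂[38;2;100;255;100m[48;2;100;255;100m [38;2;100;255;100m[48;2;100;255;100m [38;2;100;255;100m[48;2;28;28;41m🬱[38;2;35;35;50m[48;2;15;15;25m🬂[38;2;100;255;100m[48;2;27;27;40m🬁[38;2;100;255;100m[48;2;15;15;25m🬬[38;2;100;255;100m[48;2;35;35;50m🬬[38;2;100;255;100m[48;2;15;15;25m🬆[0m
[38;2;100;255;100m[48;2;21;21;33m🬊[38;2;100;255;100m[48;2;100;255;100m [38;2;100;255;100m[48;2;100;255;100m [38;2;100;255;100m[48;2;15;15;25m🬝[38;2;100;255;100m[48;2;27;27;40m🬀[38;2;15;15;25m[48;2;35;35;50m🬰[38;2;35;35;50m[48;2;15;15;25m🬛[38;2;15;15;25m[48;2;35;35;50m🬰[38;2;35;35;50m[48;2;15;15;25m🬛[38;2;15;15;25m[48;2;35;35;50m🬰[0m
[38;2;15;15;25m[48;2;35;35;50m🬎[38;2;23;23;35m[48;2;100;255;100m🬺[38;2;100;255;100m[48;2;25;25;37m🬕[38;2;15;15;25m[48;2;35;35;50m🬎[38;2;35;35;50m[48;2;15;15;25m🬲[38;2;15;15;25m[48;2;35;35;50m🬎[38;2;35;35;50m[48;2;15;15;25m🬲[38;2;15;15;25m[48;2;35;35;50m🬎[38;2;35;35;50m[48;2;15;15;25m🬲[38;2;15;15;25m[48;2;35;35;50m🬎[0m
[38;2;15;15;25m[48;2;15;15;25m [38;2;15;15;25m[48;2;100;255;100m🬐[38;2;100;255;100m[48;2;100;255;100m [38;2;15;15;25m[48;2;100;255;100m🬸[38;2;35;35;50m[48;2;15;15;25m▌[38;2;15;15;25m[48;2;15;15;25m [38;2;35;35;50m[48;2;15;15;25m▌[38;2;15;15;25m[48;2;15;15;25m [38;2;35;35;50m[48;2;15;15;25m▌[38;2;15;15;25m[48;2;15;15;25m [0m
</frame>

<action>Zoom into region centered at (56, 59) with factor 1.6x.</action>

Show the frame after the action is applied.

<frame>
[38;2;15;15;25m[48;2;15;15;25m [38;2;15;15;25m[48;2;15;15;25m [38;2;35;35;50m[48;2;15;15;25m▌[38;2;15;15;25m[48;2;15;15;25m [38;2;35;35;50m[48;2;15;15;25m▌[38;2;15;15;25m[48;2;100;255;100m🬐[38;2;100;255;100m[48;2;100;255;100m [38;2;15;15;25m[48;2;100;255;100m🬸[38;2;35;35;50m[48;2;15;15;25m▌[38;2;15;15;25m[48;2;15;15;25m [0m
[38;2;23;23;35m[48;2;100;255;100m🬬[38;2;35;35;50m[48;2;15;15;25m🬂[38;2;31;31;45m[48;2;100;255;100m🬝[38;2;35;35;50m[48;2;15;15;25m🬂[38;2;35;35;50m[48;2;15;15;25m🬕[38;2;35;35;50m[48;2;15;15;25m🬂[38;2;100;255;100m[48;2;27;27;40m🬀[38;2;35;35;50m[48;2;15;15;25m🬂[38;2;35;35;50m[48;2;15;15;25m🬕[38;2;35;35;50m[48;2;15;15;25m🬂[0m
[38;2;100;255;100m[48;2;100;255;100m [38;2;15;15;25m[48;2;100;255;100m🬰[38;2;100;255;100m[48;2;100;255;100m [38;2;100;255;100m[48;2;15;15;25m🬺[38;2;100;255;100m[48;2;15;15;25m🬺[38;2;23;23;35m[48;2;100;255;100m🬬[38;2;35;35;50m[48;2;15;15;25m🬛[38;2;15;15;25m[48;2;35;35;50m🬰[38;2;35;35;50m[48;2;15;15;25m🬛[38;2;15;15;25m[48;2;35;35;50m🬰[0m
[38;2;100;255;100m[48;2;23;23;35m🬀[38;2;19;19;30m[48;2;100;255;100m🬝[38;2;100;255;100m[48;2;25;25;37m🬳[38;2;23;23;35m[48;2;100;255;100m🬺[38;2;100;255;100m[48;2;28;28;41m🬆[38;2;15;15;25m[48;2;35;35;50m🬎[38;2;35;35;50m[48;2;15;15;25m🬲[38;2;15;15;25m[48;2;35;35;50m🬎[38;2;35;35;50m[48;2;15;15;25m🬲[38;2;15;15;25m[48;2;35;35;50m🬎[0m
[38;2;15;15;25m[48;2;15;15;25m [38;2;100;255;100m[48;2;15;15;25m🬬[38;2;100;255;100m[48;2;100;255;100m [38;2;100;255;100m[48;2;15;15;25m🬄[38;2;35;35;50m[48;2;15;15;25m▌[38;2;15;15;25m[48;2;15;15;25m [38;2;35;35;50m[48;2;15;15;25m▌[38;2;15;15;25m[48;2;15;15;25m [38;2;35;35;50m[48;2;15;15;25m▌[38;2;15;15;25m[48;2;15;15;25m [0m
</frame>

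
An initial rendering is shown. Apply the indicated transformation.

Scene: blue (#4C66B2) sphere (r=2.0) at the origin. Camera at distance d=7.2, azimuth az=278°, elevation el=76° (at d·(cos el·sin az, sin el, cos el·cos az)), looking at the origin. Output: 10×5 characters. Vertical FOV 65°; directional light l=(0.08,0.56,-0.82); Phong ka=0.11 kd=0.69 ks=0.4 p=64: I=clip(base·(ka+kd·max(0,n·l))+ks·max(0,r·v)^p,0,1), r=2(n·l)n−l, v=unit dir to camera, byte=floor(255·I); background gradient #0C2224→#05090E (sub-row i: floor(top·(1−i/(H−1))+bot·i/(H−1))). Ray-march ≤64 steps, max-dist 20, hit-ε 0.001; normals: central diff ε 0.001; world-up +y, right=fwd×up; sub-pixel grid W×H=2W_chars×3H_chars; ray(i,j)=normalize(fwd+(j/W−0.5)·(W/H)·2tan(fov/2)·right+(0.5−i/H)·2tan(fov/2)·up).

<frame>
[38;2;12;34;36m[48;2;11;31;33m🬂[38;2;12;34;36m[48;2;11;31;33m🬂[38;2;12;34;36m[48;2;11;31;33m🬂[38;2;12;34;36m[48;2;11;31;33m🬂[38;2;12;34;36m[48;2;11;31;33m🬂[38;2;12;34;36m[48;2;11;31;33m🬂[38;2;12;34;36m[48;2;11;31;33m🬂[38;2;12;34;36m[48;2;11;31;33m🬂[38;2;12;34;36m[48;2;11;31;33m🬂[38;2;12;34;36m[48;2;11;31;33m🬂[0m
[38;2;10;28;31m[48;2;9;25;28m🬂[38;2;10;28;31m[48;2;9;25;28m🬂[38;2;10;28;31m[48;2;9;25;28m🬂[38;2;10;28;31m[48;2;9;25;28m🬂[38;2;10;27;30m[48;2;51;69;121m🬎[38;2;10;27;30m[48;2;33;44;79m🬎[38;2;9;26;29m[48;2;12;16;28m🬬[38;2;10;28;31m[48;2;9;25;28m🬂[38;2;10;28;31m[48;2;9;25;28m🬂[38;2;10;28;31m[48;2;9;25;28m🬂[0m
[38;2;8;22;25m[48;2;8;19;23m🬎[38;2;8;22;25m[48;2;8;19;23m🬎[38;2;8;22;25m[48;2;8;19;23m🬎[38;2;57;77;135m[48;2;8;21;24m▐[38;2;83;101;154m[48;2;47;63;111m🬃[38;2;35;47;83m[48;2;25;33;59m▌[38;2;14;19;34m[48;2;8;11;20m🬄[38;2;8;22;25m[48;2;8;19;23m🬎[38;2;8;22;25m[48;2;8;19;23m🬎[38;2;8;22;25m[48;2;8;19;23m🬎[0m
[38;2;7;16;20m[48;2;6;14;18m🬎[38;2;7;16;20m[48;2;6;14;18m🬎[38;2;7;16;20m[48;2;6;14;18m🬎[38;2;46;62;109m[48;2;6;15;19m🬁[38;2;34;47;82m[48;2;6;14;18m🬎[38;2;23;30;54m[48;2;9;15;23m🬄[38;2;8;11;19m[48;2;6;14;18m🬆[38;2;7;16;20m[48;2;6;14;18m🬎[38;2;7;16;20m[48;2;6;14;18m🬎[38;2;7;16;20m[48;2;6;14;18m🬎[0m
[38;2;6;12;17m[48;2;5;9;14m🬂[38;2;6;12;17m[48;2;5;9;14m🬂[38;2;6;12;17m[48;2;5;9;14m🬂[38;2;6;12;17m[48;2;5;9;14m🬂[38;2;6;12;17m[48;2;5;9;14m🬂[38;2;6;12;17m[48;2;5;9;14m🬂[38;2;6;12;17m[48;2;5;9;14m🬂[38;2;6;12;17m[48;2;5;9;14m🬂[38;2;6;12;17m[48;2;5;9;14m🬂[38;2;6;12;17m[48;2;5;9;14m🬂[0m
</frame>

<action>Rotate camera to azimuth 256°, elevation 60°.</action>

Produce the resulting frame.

<frame>
[38;2;12;34;36m[48;2;11;31;33m🬂[38;2;12;34;36m[48;2;11;31;33m🬂[38;2;12;34;36m[48;2;11;31;33m🬂[38;2;12;34;36m[48;2;11;31;33m🬂[38;2;12;34;36m[48;2;11;31;33m🬂[38;2;12;34;36m[48;2;11;31;33m🬂[38;2;12;34;36m[48;2;11;31;33m🬂[38;2;12;34;36m[48;2;11;31;33m🬂[38;2;12;34;36m[48;2;11;31;33m🬂[38;2;12;34;36m[48;2;11;31;33m🬂[0m
[38;2;10;28;31m[48;2;9;25;28m🬂[38;2;10;28;31m[48;2;9;25;28m🬂[38;2;10;28;31m[48;2;9;25;28m🬂[38;2;10;28;31m[48;2;9;25;28m🬂[38;2;10;27;30m[48;2;48;65;114m🬎[38;2;10;27;30m[48;2;30;41;72m🬎[38;2;9;26;29m[48;2;8;11;19m🬬[38;2;10;28;31m[48;2;9;25;28m🬂[38;2;10;28;31m[48;2;9;25;28m🬂[38;2;10;28;31m[48;2;9;25;28m🬂[0m
[38;2;8;22;25m[48;2;8;19;23m🬎[38;2;8;22;25m[48;2;8;19;23m🬎[38;2;8;22;25m[48;2;8;19;23m🬎[38;2;58;78;137m[48;2;8;21;24m▐[38;2;83;101;156m[48;2;48;65;114m🬃[38;2;36;49;86m[48;2;26;35;62m▌[38;2;8;11;19m[48;2;13;18;32m▐[38;2;8;22;25m[48;2;8;19;23m🬎[38;2;8;22;25m[48;2;8;19;23m🬎[38;2;8;22;25m[48;2;8;19;23m🬎[0m
[38;2;7;16;20m[48;2;6;14;18m🬎[38;2;7;16;20m[48;2;6;14;18m🬎[38;2;7;16;20m[48;2;6;14;18m🬎[38;2;51;69;120m[48;2;6;15;19m🬁[38;2;40;54;96m[48;2;6;14;18m🬎[38;2;26;35;61m[48;2;8;15;23m🬆[38;2;8;11;19m[48;2;6;14;18m🬆[38;2;7;16;20m[48;2;6;14;18m🬎[38;2;7;16;20m[48;2;6;14;18m🬎[38;2;7;16;20m[48;2;6;14;18m🬎[0m
[38;2;6;12;17m[48;2;5;9;14m🬂[38;2;6;12;17m[48;2;5;9;14m🬂[38;2;6;12;17m[48;2;5;9;14m🬂[38;2;6;12;17m[48;2;5;9;14m🬂[38;2;6;12;17m[48;2;5;9;14m🬂[38;2;6;12;17m[48;2;5;9;14m🬂[38;2;6;12;17m[48;2;5;9;14m🬂[38;2;6;12;17m[48;2;5;9;14m🬂[38;2;6;12;17m[48;2;5;9;14m🬂[38;2;6;12;17m[48;2;5;9;14m🬂[0m
</frame>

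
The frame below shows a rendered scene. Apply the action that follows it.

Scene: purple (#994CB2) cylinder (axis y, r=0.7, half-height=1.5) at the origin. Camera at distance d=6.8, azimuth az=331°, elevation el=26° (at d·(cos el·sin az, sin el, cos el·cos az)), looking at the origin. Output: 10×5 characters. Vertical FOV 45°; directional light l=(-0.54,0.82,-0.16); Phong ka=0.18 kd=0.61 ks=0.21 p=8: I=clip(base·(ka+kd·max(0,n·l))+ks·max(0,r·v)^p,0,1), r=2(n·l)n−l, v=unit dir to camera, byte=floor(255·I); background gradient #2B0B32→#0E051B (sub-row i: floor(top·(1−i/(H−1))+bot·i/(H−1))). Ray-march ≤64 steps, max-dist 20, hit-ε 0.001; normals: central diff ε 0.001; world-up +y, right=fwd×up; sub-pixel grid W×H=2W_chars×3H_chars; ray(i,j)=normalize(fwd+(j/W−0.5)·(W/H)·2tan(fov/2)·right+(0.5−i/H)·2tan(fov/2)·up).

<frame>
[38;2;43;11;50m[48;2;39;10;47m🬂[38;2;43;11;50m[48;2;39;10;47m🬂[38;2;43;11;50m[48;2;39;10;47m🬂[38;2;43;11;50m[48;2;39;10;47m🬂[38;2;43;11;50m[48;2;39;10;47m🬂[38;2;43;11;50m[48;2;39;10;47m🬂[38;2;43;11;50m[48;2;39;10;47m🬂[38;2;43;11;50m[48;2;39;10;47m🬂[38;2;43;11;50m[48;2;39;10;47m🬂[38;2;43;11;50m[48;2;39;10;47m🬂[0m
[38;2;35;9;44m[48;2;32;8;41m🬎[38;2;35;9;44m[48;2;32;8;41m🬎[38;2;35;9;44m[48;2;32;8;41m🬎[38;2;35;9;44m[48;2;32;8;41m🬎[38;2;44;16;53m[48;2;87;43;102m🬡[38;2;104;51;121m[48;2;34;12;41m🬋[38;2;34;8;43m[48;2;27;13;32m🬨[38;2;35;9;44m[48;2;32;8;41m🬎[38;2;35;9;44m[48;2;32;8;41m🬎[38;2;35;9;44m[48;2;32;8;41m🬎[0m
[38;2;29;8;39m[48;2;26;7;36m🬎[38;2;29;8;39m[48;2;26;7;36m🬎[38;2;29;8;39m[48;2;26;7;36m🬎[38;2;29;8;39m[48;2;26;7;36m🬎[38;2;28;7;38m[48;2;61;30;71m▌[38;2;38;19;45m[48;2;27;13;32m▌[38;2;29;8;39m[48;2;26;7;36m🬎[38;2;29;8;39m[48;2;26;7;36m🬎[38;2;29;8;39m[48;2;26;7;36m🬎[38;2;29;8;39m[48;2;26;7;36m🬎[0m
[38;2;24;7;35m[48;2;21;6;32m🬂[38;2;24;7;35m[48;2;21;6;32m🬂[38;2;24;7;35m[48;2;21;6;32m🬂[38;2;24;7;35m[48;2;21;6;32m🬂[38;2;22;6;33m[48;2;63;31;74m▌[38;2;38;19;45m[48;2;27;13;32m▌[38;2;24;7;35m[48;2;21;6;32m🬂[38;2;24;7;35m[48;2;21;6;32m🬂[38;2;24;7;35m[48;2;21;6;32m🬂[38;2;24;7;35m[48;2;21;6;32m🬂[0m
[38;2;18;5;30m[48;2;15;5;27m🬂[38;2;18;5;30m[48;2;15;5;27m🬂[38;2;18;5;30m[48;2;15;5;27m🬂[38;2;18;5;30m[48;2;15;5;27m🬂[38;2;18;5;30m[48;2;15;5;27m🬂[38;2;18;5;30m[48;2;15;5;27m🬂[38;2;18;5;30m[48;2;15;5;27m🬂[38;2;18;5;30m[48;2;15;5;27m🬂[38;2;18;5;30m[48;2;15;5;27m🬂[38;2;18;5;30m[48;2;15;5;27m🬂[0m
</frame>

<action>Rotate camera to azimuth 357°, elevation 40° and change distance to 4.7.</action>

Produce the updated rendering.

<frame>
[38;2;43;11;50m[48;2;39;10;47m🬂[38;2;43;11;50m[48;2;39;10;47m🬂[38;2;43;11;50m[48;2;39;10;47m🬂[38;2;40;10;48m[48;2;104;51;121m🬝[38;2;43;11;50m[48;2;104;51;121m🬂[38;2;43;11;50m[48;2;104;51;121m🬂[38;2;104;51;121m[48;2;42;10;49m🬱[38;2;43;11;50m[48;2;39;10;47m🬂[38;2;43;11;50m[48;2;39;10;47m🬂[38;2;43;11;50m[48;2;39;10;47m🬂[0m
[38;2;35;9;44m[48;2;32;8;41m🬎[38;2;35;9;44m[48;2;32;8;41m🬎[38;2;35;9;44m[48;2;32;8;41m🬎[38;2;34;8;43m[48;2;65;32;76m▌[38;2;104;51;121m[48;2;36;18;42m🬂[38;2;104;51;121m[48;2;27;13;32m🬂[38;2;104;51;121m[48;2;27;13;32m🬀[38;2;35;9;44m[48;2;32;8;41m🬎[38;2;35;9;44m[48;2;32;8;41m🬎[38;2;35;9;44m[48;2;32;8;41m🬎[0m
[38;2;29;8;39m[48;2;26;7;36m🬎[38;2;29;8;39m[48;2;26;7;36m🬎[38;2;29;8;39m[48;2;26;7;36m🬎[38;2;29;8;39m[48;2;26;7;36m🬎[38;2;30;14;35m[48;2;49;24;57m▐[38;2;27;13;32m[48;2;27;13;32m [38;2;27;13;32m[48;2;28;7;38m▌[38;2;29;8;39m[48;2;26;7;36m🬎[38;2;29;8;39m[48;2;26;7;36m🬎[38;2;29;8;39m[48;2;26;7;36m🬎[0m
[38;2;24;7;35m[48;2;21;6;32m🬂[38;2;24;7;35m[48;2;21;6;32m🬂[38;2;24;7;35m[48;2;21;6;32m🬂[38;2;24;7;35m[48;2;21;6;32m🬂[38;2;33;16;38m[48;2;56;27;65m▐[38;2;27;13;32m[48;2;27;13;32m [38;2;27;13;32m[48;2;22;6;33m▌[38;2;24;7;35m[48;2;21;6;32m🬂[38;2;24;7;35m[48;2;21;6;32m🬂[38;2;24;7;35m[48;2;21;6;32m🬂[0m
[38;2;18;5;30m[48;2;15;5;27m🬂[38;2;18;5;30m[48;2;15;5;27m🬂[38;2;18;5;30m[48;2;15;5;27m🬂[38;2;18;5;30m[48;2;15;5;27m🬂[38;2;63;31;73m[48;2;19;7;30m🬀[38;2;27;13;32m[48;2;14;5;27m🬆[38;2;27;13;32m[48;2;15;5;28m🬀[38;2;18;5;30m[48;2;15;5;27m🬂[38;2;18;5;30m[48;2;15;5;27m🬂[38;2;18;5;30m[48;2;15;5;27m🬂[0m
</frame>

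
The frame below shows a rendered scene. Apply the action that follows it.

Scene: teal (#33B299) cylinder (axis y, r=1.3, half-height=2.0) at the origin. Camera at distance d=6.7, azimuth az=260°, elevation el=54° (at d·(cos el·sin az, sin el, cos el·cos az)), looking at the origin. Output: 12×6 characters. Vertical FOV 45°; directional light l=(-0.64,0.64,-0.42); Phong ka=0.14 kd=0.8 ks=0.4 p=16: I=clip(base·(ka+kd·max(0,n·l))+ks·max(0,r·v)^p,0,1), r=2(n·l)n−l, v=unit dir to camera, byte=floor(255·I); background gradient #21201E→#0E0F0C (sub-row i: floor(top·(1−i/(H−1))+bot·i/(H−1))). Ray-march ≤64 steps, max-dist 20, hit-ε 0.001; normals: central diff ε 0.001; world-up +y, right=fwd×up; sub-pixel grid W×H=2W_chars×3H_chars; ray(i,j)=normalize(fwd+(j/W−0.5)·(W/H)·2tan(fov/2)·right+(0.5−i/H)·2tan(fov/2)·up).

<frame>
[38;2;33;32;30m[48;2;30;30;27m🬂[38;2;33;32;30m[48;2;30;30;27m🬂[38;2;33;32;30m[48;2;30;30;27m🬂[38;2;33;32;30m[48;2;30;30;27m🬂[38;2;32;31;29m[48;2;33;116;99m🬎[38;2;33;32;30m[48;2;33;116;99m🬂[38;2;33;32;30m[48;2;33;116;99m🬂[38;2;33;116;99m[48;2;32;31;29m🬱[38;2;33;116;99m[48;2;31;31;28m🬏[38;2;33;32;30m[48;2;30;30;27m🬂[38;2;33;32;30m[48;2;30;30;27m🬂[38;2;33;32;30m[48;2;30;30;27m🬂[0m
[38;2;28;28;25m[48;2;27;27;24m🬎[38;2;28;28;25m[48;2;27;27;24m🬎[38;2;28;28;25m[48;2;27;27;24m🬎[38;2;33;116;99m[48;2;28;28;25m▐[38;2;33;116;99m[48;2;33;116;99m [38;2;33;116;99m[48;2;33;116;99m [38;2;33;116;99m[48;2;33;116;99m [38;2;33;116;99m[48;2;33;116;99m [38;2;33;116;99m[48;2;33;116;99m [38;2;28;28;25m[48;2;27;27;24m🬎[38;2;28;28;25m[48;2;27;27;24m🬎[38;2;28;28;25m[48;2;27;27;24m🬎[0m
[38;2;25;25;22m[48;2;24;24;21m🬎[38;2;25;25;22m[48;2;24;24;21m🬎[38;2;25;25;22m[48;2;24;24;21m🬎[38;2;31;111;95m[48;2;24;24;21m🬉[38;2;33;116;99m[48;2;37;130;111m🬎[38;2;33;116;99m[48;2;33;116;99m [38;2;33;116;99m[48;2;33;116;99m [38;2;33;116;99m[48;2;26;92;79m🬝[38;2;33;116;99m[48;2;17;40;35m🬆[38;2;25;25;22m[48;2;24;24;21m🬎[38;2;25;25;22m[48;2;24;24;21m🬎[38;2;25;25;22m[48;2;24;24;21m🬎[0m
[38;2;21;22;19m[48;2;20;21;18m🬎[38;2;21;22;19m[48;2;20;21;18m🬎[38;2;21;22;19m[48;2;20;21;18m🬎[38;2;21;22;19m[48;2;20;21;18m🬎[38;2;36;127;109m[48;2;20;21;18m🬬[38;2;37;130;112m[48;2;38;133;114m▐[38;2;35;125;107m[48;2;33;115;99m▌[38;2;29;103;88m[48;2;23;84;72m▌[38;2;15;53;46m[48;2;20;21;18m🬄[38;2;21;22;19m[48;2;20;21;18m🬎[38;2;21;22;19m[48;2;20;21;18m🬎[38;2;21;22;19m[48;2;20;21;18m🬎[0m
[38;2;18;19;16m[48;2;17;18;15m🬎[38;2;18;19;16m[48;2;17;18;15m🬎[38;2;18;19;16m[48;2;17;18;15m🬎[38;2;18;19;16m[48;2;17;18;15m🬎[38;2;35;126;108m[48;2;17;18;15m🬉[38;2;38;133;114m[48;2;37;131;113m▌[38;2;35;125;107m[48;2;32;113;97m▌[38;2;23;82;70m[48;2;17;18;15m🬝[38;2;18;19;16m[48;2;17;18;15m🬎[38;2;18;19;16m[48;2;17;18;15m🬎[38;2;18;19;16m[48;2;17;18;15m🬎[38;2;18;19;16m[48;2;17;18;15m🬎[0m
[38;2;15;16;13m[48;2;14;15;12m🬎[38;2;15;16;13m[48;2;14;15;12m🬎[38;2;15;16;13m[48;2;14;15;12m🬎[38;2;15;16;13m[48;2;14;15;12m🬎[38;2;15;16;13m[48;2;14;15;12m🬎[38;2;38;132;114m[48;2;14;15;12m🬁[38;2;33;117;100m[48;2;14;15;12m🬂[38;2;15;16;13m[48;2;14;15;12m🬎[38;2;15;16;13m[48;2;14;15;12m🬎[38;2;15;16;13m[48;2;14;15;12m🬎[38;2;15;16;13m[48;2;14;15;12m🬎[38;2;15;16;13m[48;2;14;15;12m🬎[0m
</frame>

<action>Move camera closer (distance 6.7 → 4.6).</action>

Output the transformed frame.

<frame>
[38;2;33;32;30m[48;2;30;30;27m🬂[38;2;33;116;99m[48;2;31;31;28m▐[38;2;33;116;99m[48;2;33;116;99m [38;2;33;116;99m[48;2;33;116;99m [38;2;33;116;99m[48;2;33;116;99m [38;2;33;116;99m[48;2;33;116;99m [38;2;33;116;99m[48;2;33;116;99m [38;2;33;116;99m[48;2;33;116;99m [38;2;33;116;99m[48;2;33;116;99m [38;2;33;116;99m[48;2;33;116;99m [38;2;33;116;99m[48;2;33;116;99m [38;2;33;32;30m[48;2;30;30;27m🬂[0m
[38;2;28;28;25m[48;2;27;27;24m🬎[38;2;33;116;99m[48;2;27;27;24m🬉[38;2;33;116;99m[48;2;33;116;99m [38;2;33;116;99m[48;2;33;116;99m [38;2;33;116;99m[48;2;33;116;99m [38;2;33;116;99m[48;2;33;116;99m [38;2;33;116;99m[48;2;33;116;99m [38;2;33;116;99m[48;2;33;116;99m [38;2;33;116;99m[48;2;33;116;99m [38;2;33;116;99m[48;2;33;116;99m [38;2;33;116;99m[48;2;27;27;24m🬝[38;2;28;28;25m[48;2;27;27;24m🬎[0m
[38;2;25;25;22m[48;2;24;24;21m🬎[38;2;25;25;22m[48;2;24;24;21m🬎[38;2;35;123;106m[48;2;24;24;21m🬨[38;2;33;116;99m[48;2;37;132;114m🬂[38;2;33;116;99m[48;2;37;132;113m🬎[38;2;33;116;99m[48;2;36;129;111m🬎[38;2;33;116;99m[48;2;34;123;105m🬎[38;2;33;116;99m[48;2;31;111;95m🬝[38;2;33;116;99m[48;2;28;99;85m🬆[38;2;33;116;99m[48;2;22;78;67m🬂[38;2;17;60;51m[48;2;24;24;21m🬀[38;2;25;25;22m[48;2;24;24;21m🬎[0m
[38;2;21;22;19m[48;2;20;21;18m🬎[38;2;21;22;19m[48;2;20;21;18m🬎[38;2;21;22;19m[48;2;20;21;18m🬎[38;2;37;131;112m[48;2;34;120;103m🬬[38;2;38;133;114m[48;2;38;132;114m🬺[38;2;36;128;110m[48;2;37;130;112m▐[38;2;35;125;107m[48;2;34;120;103m▌[38;2;32;115;98m[48;2;30;108;93m▌[38;2;27;98;84m[48;2;24;86;73m🬕[38;2;19;67;57m[48;2;21;22;19m▌[38;2;21;22;19m[48;2;20;21;18m🬎[38;2;21;22;19m[48;2;20;21;18m🬎[0m
[38;2;18;19;16m[48;2;17;18;15m🬎[38;2;18;19;16m[48;2;17;18;15m🬎[38;2;18;19;16m[48;2;17;18;15m🬎[38;2;36;126;109m[48;2;17;18;15m🬉[38;2;38;132;114m[48;2;37;131;113m🬬[38;2;36;129;110m[48;2;37;131;113m▐[38;2;35;125;107m[48;2;34;118;102m▌[38;2;31;111;96m[48;2;29;102;87m▌[38;2;22;79;68m[48;2;17;18;15m🬝[38;2;18;19;16m[48;2;17;18;15m🬎[38;2;18;19;16m[48;2;17;18;15m🬎[38;2;18;19;16m[48;2;17;18;15m🬎[0m
[38;2;15;16;13m[48;2;14;15;12m🬎[38;2;15;16;13m[48;2;14;15;12m🬎[38;2;15;16;13m[48;2;14;15;12m🬎[38;2;15;16;13m[48;2;14;15;12m🬎[38;2;37;130;112m[48;2;14;15;12m🬊[38;2;37;130;111m[48;2;38;133;114m▐[38;2;35;125;107m[48;2;33;117;100m▌[38;2;28;99;85m[48;2;14;15;12m🬝[38;2;19;69;59m[48;2;14;15;12m🬀[38;2;15;16;13m[48;2;14;15;12m🬎[38;2;15;16;13m[48;2;14;15;12m🬎[38;2;15;16;13m[48;2;14;15;12m🬎[0m
</frame>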